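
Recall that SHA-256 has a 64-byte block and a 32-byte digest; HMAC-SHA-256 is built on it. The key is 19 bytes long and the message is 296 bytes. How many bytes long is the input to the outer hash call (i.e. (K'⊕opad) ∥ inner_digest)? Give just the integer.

96

Key is 19 ≤ 64 bytes, zero-padded: |K'| = 64.
Outer input = (K'⊕opad) ∥ H(inner) → 64 + 32 = 96 bytes.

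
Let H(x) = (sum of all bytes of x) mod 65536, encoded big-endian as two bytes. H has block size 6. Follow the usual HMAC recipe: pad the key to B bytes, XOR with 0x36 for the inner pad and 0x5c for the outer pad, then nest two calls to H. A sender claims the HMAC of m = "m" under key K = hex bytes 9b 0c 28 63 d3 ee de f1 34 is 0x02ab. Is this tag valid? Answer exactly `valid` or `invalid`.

valid

Key hex bytes 9b 0c 28 63 d3 ee de f1 34 is 9 bytes > B = 6, so hash it first: H(key) = 04 f6, then zero-pad to 6 bytes: K' = 04 f6 00 00 00 00.
K' ⊕ ipad = 32 c0 36 36 36 36; K' ⊕ opad = 58 aa 5c 5c 5c 5c.
Inner hash: sum = 50+192+54+54+54+54+109 = 567 → 02 37.
Outer hash (recomputed tag): sum = 88+170+92+92+92+92+2+55 = 683 → 02 ab.
Recomputed tag = 02ab; claimed = 02ab → match.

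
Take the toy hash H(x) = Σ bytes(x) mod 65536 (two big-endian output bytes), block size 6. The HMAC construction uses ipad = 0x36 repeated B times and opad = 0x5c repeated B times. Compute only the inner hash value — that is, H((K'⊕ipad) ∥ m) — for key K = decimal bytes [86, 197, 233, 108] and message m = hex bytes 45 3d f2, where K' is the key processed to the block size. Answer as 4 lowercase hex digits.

Key decimal bytes [86, 197, 233, 108] = 56 c5 e9 6c is 4 bytes ≤ B = 6; zero-pad to 6 bytes: K' = 56 c5 e9 6c 00 00.
K' ⊕ ipad = 60 f3 df 5a 36 36.
Inner input = 60 f3 df 5a 36 36 ∥ 45 3d f2.
Inner hash: sum = 96+243+223+90+54+54+69+61+242 = 1132 → 04 6c.

046c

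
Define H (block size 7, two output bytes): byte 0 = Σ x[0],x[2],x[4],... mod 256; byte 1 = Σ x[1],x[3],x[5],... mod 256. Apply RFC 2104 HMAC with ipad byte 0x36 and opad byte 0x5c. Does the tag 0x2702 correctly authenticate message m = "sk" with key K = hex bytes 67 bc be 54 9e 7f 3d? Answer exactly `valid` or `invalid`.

Key hex bytes 67 bc be 54 9e 7f 3d is exactly B = 7 bytes: K' = 67 bc be 54 9e 7f 3d.
K' ⊕ ipad = 51 8a 88 62 a8 49 0b; K' ⊕ opad = 3b e0 e2 08 c2 23 61.
Inner hash: even-index sum = 503 mod 256 = 247; odd-index sum = 424 mod 256 = 168 → f7 a8.
Outer hash (recomputed tag): even-index sum = 744 mod 256 = 232; odd-index sum = 514 mod 256 = 2 → e8 02.
Recomputed tag = e802; claimed = 2702 → mismatch.

invalid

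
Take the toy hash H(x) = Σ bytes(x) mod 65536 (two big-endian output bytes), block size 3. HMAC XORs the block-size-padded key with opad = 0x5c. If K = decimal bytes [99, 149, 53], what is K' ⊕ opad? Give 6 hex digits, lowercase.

Key decimal bytes [99, 149, 53] = 63 95 35 is exactly B = 3 bytes: K' = 63 95 35.
XOR each byte with 0x5c: 63⊕5c=3f, 95⊕5c=c9, 35⊕5c=69.

3fc969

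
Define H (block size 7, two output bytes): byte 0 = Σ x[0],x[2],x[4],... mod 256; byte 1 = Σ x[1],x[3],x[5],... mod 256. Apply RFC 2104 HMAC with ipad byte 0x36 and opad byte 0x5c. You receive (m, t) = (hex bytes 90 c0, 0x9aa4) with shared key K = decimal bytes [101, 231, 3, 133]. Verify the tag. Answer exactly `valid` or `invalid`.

valid

Key decimal bytes [101, 231, 3, 133] = 65 e7 03 85 is 4 bytes ≤ B = 7; zero-pad to 7 bytes: K' = 65 e7 03 85 00 00 00.
K' ⊕ ipad = 53 d1 35 b3 36 36 36; K' ⊕ opad = 39 bb 5f d9 5c 5c 5c.
Inner hash: even-index sum = 436 mod 256 = 180; odd-index sum = 586 mod 256 = 74 → b4 4a.
Outer hash (recomputed tag): even-index sum = 410 mod 256 = 154; odd-index sum = 676 mod 256 = 164 → 9a a4.
Recomputed tag = 9aa4; claimed = 9aa4 → match.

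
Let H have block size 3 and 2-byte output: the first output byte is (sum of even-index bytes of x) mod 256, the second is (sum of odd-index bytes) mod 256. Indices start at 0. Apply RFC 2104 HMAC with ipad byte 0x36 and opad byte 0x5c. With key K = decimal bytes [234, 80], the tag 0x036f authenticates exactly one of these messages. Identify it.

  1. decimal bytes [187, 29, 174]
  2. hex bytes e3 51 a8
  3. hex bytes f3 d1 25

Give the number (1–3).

Key decimal bytes [234, 80] = ea 50 is 2 bytes ≤ B = 3; zero-pad to 3 bytes: K' = ea 50 00.
K' ⊕ ipad = dc 66 36; K' ⊕ opad = b6 0c 5c.
m1: inner = H(dc 66 36 bb 1d ae) = 2f cf; tag = H(b6 0c 5c 2f cf) = e13b
m2: inner = H(dc 66 36 e3 51 a8) = 63 f1; tag = H(b6 0c 5c 63 f1) = 036f ← matches
m3: inner = H(dc 66 36 f3 d1 25) = e3 7e; tag = H(b6 0c 5c e3 7e) = 90ef

2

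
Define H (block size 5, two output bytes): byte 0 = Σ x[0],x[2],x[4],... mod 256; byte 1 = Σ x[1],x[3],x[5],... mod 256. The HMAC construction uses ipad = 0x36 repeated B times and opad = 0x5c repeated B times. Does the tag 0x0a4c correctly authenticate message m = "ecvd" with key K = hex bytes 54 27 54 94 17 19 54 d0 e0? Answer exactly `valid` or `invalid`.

valid

Key hex bytes 54 27 54 94 17 19 54 d0 e0 is 9 bytes > B = 5, so hash it first: H(key) = f3 a4, then zero-pad to 5 bytes: K' = f3 a4 00 00 00.
K' ⊕ ipad = c5 92 36 36 36; K' ⊕ opad = af f8 5c 5c 5c.
Inner hash: even-index sum = 504 mod 256 = 248; odd-index sum = 419 mod 256 = 163 → f8 a3.
Outer hash (recomputed tag): even-index sum = 522 mod 256 = 10; odd-index sum = 588 mod 256 = 76 → 0a 4c.
Recomputed tag = 0a4c; claimed = 0a4c → match.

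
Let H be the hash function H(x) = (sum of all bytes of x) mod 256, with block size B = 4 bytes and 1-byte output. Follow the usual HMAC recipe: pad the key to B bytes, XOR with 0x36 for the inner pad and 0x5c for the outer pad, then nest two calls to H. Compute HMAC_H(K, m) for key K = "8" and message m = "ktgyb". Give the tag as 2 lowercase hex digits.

Key "8" = 38 is 1 byte ≤ B = 4; zero-pad to 4 bytes: K' = 38 00 00 00.
K' ⊕ ipad = 0e 36 36 36.  K' ⊕ opad = 64 5c 5c 5c.
Inner input = (K'⊕ipad) ∥ m = 0e 36 36 36 ∥ 6b 74 67 79 62.
Inner hash: sum = 14+54+54+54+107+116+103+121+98 = 721; mod 256 = 209 → d1.
Outer input = (K'⊕opad) ∥ inner = 64 5c 5c 5c ∥ d1.
Outer hash (tag): sum = 100+92+92+92+209 = 585; mod 256 = 73 → 49.

49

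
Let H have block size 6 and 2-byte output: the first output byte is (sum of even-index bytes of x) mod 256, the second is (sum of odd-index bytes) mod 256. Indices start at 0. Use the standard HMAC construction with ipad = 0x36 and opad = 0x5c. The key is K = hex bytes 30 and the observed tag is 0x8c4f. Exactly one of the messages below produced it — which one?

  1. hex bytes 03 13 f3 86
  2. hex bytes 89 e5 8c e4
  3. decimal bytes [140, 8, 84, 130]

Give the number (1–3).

1

Key hex bytes 30 is 1 byte ≤ B = 6; zero-pad to 6 bytes: K' = 30 00 00 00 00 00.
K' ⊕ ipad = 06 36 36 36 36 36; K' ⊕ opad = 6c 5c 5c 5c 5c 5c.
m1: inner = H(06 36 36 36 36 36 03 13 f3 86) = 68 3b; tag = H(6c 5c 5c 5c 5c 5c 68 3b) = 8c4f ← matches
m2: inner = H(06 36 36 36 36 36 89 e5 8c e4) = 87 6b; tag = H(6c 5c 5c 5c 5c 5c 87 6b) = ab7f
m3: inner = H(06 36 36 36 36 36 8c 08 54 82) = 52 2c; tag = H(6c 5c 5c 5c 5c 5c 52 2c) = 7640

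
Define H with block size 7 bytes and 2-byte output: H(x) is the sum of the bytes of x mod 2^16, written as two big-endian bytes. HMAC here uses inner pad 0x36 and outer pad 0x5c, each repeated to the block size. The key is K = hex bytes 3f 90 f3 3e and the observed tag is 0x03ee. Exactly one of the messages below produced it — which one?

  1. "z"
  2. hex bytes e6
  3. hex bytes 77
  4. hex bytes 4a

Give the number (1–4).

Key hex bytes 3f 90 f3 3e is 4 bytes ≤ B = 7; zero-pad to 7 bytes: K' = 3f 90 f3 3e 00 00 00.
K' ⊕ ipad = 09 a6 c5 08 36 36 36; K' ⊕ opad = 63 cc af 62 5c 5c 5c.
m1: inner = H(09 a6 c5 08 36 36 36 7a) = 02 98; tag = H(63 cc af 62 5c 5c 5c 02 98) = 03ee ← matches
m2: inner = H(09 a6 c5 08 36 36 36 e6) = 03 04; tag = H(63 cc af 62 5c 5c 5c 03 04) = 035b
m3: inner = H(09 a6 c5 08 36 36 36 77) = 02 95; tag = H(63 cc af 62 5c 5c 5c 02 95) = 03eb
m4: inner = H(09 a6 c5 08 36 36 36 4a) = 02 68; tag = H(63 cc af 62 5c 5c 5c 02 68) = 03be

1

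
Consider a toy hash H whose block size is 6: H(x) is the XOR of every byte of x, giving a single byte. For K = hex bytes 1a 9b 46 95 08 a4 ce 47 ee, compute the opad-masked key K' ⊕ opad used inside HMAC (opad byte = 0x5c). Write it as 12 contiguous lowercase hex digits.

c55c5c5c5c5c

Key hex bytes 1a 9b 46 95 08 a4 ce 47 ee is 9 bytes > B = 6, so hash it first: H(key) = 99, then zero-pad to 6 bytes: K' = 99 00 00 00 00 00.
XOR each byte with 0x5c: 99⊕5c=c5, 00⊕5c=5c, 00⊕5c=5c, 00⊕5c=5c, 00⊕5c=5c, 00⊕5c=5c.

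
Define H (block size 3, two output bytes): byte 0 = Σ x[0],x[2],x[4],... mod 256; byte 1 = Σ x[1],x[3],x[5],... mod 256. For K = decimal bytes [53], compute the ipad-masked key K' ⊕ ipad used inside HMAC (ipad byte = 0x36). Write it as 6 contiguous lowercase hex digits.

Key decimal bytes [53] = 35 is 1 byte ≤ B = 3; zero-pad to 3 bytes: K' = 35 00 00.
XOR each byte with 0x36: 35⊕36=03, 00⊕36=36, 00⊕36=36.

033636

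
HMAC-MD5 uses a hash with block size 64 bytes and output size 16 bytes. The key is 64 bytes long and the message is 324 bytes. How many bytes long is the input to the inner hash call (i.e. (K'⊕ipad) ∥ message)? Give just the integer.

Key is 64 ≤ 64 bytes, zero-padded: |K'| = 64.
Inner input = (K'⊕ipad) ∥ m → 64 + 324 = 388 bytes.

388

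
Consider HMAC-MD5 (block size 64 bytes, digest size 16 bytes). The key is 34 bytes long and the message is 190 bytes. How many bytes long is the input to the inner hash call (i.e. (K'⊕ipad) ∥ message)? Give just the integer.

254

Key is 34 ≤ 64 bytes, zero-padded: |K'| = 64.
Inner input = (K'⊕ipad) ∥ m → 64 + 190 = 254 bytes.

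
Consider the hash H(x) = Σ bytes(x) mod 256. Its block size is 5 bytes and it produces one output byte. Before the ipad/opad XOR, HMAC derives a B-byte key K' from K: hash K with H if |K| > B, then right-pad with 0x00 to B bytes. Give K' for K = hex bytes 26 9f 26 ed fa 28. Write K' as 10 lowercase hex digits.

|K| = 6 > B = 5, so first hash the key.
H(K): sum = 38+159+38+237+250+40 = 762; mod 256 = 250 → fa.
Zero-pad H(K) = fa to 5 bytes: K' = fa 00 00 00 00.

fa00000000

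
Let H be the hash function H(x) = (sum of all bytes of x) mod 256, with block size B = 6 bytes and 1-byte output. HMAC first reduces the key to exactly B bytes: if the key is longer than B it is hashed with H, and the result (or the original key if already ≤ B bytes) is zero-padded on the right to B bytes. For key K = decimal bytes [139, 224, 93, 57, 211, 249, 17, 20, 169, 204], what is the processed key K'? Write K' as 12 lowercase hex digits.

|K| = 10 > B = 6, so first hash the key.
H(K): sum = 139+224+93+57+211+249+17+20+169+204 = 1383; mod 256 = 103 → 67.
Zero-pad H(K) = 67 to 6 bytes: K' = 67 00 00 00 00 00.

670000000000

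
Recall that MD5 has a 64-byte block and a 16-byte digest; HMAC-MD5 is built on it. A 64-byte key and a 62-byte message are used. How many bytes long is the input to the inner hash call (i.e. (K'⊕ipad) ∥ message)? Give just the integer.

Key is 64 ≤ 64 bytes, zero-padded: |K'| = 64.
Inner input = (K'⊕ipad) ∥ m → 64 + 62 = 126 bytes.

126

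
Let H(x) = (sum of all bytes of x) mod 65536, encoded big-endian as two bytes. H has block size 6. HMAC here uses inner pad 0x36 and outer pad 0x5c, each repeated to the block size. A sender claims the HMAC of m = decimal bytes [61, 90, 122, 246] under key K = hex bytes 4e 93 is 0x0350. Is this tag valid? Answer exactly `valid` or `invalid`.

valid

Key hex bytes 4e 93 is 2 bytes ≤ B = 6; zero-pad to 6 bytes: K' = 4e 93 00 00 00 00.
K' ⊕ ipad = 78 a5 36 36 36 36; K' ⊕ opad = 12 cf 5c 5c 5c 5c.
Inner hash: sum = 120+165+54+54+54+54+61+90+122+246 = 1020 → 03 fc.
Outer hash (recomputed tag): sum = 18+207+92+92+92+92+3+252 = 848 → 03 50.
Recomputed tag = 0350; claimed = 0350 → match.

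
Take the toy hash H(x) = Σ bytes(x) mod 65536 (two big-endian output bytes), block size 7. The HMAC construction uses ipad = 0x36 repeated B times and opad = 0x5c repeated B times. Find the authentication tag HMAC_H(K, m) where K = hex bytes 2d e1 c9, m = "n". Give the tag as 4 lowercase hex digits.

Key hex bytes 2d e1 c9 is 3 bytes ≤ B = 7; zero-pad to 7 bytes: K' = 2d e1 c9 00 00 00 00.
K' ⊕ ipad = 1b d7 ff 36 36 36 36.  K' ⊕ opad = 71 bd 95 5c 5c 5c 5c.
Inner input = (K'⊕ipad) ∥ m = 1b d7 ff 36 36 36 36 ∥ 6e.
Inner hash: sum = 27+215+255+54+54+54+54+110 = 823 → 03 37.
Outer input = (K'⊕opad) ∥ inner = 71 bd 95 5c 5c 5c 5c ∥ 03 37.
Outer hash (tag): sum = 113+189+149+92+92+92+92+3+55 = 877 → 03 6d.

036d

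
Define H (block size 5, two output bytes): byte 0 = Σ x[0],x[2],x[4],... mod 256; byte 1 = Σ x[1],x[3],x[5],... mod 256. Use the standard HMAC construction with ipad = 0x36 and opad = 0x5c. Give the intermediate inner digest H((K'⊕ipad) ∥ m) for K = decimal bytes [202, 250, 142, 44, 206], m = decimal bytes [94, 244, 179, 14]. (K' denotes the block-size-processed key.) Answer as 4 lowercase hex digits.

Key decimal bytes [202, 250, 142, 44, 206] = ca fa 8e 2c ce is exactly B = 5 bytes: K' = ca fa 8e 2c ce.
K' ⊕ ipad = fc cc b8 1a f8.
Inner input = fc cc b8 1a f8 ∥ 5e f4 b3 0e.
Inner hash: even-index sum = 942 mod 256 = 174; odd-index sum = 503 mod 256 = 247 → ae f7.

aef7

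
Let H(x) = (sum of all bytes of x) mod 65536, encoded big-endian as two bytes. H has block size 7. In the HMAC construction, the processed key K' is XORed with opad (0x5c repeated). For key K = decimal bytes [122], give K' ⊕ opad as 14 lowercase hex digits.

Key decimal bytes [122] = 7a is 1 byte ≤ B = 7; zero-pad to 7 bytes: K' = 7a 00 00 00 00 00 00.
XOR each byte with 0x5c: 7a⊕5c=26, 00⊕5c=5c, 00⊕5c=5c, 00⊕5c=5c, 00⊕5c=5c, 00⊕5c=5c, 00⊕5c=5c.

265c5c5c5c5c5c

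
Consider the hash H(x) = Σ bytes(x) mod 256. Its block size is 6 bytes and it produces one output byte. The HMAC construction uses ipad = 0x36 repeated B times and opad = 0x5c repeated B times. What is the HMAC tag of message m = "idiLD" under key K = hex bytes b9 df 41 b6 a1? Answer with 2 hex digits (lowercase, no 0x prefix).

Key hex bytes b9 df 41 b6 a1 is 5 bytes ≤ B = 6; zero-pad to 6 bytes: K' = b9 df 41 b6 a1 00.
K' ⊕ ipad = 8f e9 77 80 97 36.  K' ⊕ opad = e5 83 1d ea fd 5c.
Inner input = (K'⊕ipad) ∥ m = 8f e9 77 80 97 36 ∥ 69 64 69 4c 44.
Inner hash: sum = 143+233+119+128+151+54+105+100+105+76+68 = 1282; mod 256 = 2 → 02.
Outer input = (K'⊕opad) ∥ inner = e5 83 1d ea fd 5c ∥ 02.
Outer hash (tag): sum = 229+131+29+234+253+92+2 = 970; mod 256 = 202 → ca.

ca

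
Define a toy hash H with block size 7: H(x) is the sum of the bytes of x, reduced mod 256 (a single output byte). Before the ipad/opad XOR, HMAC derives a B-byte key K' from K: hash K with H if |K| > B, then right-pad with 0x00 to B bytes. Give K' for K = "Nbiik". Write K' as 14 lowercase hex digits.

4e6269696b0000

Key "Nbiik" = 4e 62 69 69 6b is 5 bytes ≤ B = 7; zero-pad to 7 bytes: K' = 4e 62 69 69 6b 00 00.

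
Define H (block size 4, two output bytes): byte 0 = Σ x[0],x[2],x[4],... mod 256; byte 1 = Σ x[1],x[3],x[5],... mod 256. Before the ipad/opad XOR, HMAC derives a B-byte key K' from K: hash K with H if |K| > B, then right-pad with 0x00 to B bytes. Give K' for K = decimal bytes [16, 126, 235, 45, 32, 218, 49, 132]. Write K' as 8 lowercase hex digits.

|K| = 8 > B = 4, so first hash the key.
H(K): even-index sum = 332 mod 256 = 76; odd-index sum = 521 mod 256 = 9 → 4c 09.
Zero-pad H(K) = 4c 09 to 4 bytes: K' = 4c 09 00 00.

4c090000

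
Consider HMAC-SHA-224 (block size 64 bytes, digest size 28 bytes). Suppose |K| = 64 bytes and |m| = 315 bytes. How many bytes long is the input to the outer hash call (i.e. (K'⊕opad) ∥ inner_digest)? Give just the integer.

92

Key is 64 ≤ 64 bytes, zero-padded: |K'| = 64.
Outer input = (K'⊕opad) ∥ H(inner) → 64 + 28 = 92 bytes.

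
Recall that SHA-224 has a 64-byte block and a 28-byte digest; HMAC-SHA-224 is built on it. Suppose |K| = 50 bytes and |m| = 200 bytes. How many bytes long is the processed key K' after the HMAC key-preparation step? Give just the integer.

64

Key is 50 ≤ 64 bytes, zero-padded: |K'| = 64.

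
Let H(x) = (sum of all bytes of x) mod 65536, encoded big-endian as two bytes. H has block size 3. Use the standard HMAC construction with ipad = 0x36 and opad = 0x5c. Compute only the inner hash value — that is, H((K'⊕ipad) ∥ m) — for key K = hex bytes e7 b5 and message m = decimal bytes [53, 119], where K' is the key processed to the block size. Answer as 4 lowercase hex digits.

Key hex bytes e7 b5 is 2 bytes ≤ B = 3; zero-pad to 3 bytes: K' = e7 b5 00.
K' ⊕ ipad = d1 83 36.
Inner input = d1 83 36 ∥ 35 77.
Inner hash: sum = 209+131+54+53+119 = 566 → 02 36.

0236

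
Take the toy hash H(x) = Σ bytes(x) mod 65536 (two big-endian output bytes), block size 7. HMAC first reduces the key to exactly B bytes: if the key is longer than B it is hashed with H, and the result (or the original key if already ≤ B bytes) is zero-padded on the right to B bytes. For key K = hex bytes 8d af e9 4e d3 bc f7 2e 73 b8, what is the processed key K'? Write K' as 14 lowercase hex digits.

|K| = 10 > B = 7, so first hash the key.
H(K): sum = 141+175+233+78+211+188+247+46+115+184 = 1618 → 06 52.
Zero-pad H(K) = 06 52 to 7 bytes: K' = 06 52 00 00 00 00 00.

06520000000000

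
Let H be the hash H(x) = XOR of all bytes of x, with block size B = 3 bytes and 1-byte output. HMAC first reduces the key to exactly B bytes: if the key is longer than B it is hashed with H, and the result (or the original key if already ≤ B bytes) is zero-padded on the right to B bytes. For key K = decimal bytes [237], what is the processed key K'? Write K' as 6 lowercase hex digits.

ed0000

Key decimal bytes [237] = ed is 1 byte ≤ B = 3; zero-pad to 3 bytes: K' = ed 00 00.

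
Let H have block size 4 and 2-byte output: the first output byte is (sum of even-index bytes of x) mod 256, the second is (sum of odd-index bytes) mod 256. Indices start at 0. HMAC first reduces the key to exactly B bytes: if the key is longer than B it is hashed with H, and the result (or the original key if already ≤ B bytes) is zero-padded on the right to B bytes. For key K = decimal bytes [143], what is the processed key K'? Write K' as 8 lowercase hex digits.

8f000000

Key decimal bytes [143] = 8f is 1 byte ≤ B = 4; zero-pad to 4 bytes: K' = 8f 00 00 00.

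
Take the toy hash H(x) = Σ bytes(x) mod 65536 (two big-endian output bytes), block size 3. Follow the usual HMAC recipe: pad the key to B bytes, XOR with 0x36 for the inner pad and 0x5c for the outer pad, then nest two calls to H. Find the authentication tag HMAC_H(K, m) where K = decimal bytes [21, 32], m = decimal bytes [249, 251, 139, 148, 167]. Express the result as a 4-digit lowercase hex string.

014e

Key decimal bytes [21, 32] = 15 20 is 2 bytes ≤ B = 3; zero-pad to 3 bytes: K' = 15 20 00.
K' ⊕ ipad = 23 16 36.  K' ⊕ opad = 49 7c 5c.
Inner input = (K'⊕ipad) ∥ m = 23 16 36 ∥ f9 fb 8b 94 a7.
Inner hash: sum = 35+22+54+249+251+139+148+167 = 1065 → 04 29.
Outer input = (K'⊕opad) ∥ inner = 49 7c 5c ∥ 04 29.
Outer hash (tag): sum = 73+124+92+4+41 = 334 → 01 4e.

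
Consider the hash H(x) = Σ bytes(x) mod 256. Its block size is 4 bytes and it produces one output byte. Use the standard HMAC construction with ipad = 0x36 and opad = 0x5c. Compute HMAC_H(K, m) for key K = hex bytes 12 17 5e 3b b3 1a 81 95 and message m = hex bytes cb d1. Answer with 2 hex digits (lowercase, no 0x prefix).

de

Key hex bytes 12 17 5e 3b b3 1a 81 95 is 8 bytes > B = 4, so hash it first: H(key) = a5, then zero-pad to 4 bytes: K' = a5 00 00 00.
K' ⊕ ipad = 93 36 36 36.  K' ⊕ opad = f9 5c 5c 5c.
Inner input = (K'⊕ipad) ∥ m = 93 36 36 36 ∥ cb d1.
Inner hash: sum = 147+54+54+54+203+209 = 721; mod 256 = 209 → d1.
Outer input = (K'⊕opad) ∥ inner = f9 5c 5c 5c ∥ d1.
Outer hash (tag): sum = 249+92+92+92+209 = 734; mod 256 = 222 → de.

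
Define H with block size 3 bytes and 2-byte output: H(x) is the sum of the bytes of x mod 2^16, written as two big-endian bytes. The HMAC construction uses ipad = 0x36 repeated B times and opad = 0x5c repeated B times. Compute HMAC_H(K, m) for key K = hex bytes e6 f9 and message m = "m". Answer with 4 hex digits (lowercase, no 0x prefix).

Key hex bytes e6 f9 is 2 bytes ≤ B = 3; zero-pad to 3 bytes: K' = e6 f9 00.
K' ⊕ ipad = d0 cf 36.  K' ⊕ opad = ba a5 5c.
Inner input = (K'⊕ipad) ∥ m = d0 cf 36 ∥ 6d.
Inner hash: sum = 208+207+54+109 = 578 → 02 42.
Outer input = (K'⊕opad) ∥ inner = ba a5 5c ∥ 02 42.
Outer hash (tag): sum = 186+165+92+2+66 = 511 → 01 ff.

01ff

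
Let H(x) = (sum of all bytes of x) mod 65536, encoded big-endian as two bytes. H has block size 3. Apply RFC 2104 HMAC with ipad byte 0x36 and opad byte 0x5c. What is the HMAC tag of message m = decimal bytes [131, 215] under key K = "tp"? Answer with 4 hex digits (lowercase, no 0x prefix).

Key "tp" = 74 70 is 2 bytes ≤ B = 3; zero-pad to 3 bytes: K' = 74 70 00.
K' ⊕ ipad = 42 46 36.  K' ⊕ opad = 28 2c 5c.
Inner input = (K'⊕ipad) ∥ m = 42 46 36 ∥ 83 d7.
Inner hash: sum = 66+70+54+131+215 = 536 → 02 18.
Outer input = (K'⊕opad) ∥ inner = 28 2c 5c ∥ 02 18.
Outer hash (tag): sum = 40+44+92+2+24 = 202 → 00 ca.

00ca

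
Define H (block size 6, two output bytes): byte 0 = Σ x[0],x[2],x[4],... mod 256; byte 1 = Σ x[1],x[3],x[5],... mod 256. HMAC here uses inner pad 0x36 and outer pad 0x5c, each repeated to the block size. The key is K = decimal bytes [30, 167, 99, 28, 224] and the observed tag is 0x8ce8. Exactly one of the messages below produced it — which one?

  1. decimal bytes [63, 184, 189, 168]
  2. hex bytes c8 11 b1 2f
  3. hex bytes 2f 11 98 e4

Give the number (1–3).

1

Key decimal bytes [30, 167, 99, 28, 224] = 1e a7 63 1c e0 is 5 bytes ≤ B = 6; zero-pad to 6 bytes: K' = 1e a7 63 1c e0 00.
K' ⊕ ipad = 28 91 55 2a d6 36; K' ⊕ opad = 42 fb 3f 40 bc 5c.
m1: inner = H(28 91 55 2a d6 36 3f b8 bd a8) = 4f 51; tag = H(42 fb 3f 40 bc 5c 4f 51) = 8ce8 ← matches
m2: inner = H(28 91 55 2a d6 36 c8 11 b1 2f) = cc 31; tag = H(42 fb 3f 40 bc 5c cc 31) = 09c8
m3: inner = H(28 91 55 2a d6 36 2f 11 98 e4) = 1a e6; tag = H(42 fb 3f 40 bc 5c 1a e6) = 577d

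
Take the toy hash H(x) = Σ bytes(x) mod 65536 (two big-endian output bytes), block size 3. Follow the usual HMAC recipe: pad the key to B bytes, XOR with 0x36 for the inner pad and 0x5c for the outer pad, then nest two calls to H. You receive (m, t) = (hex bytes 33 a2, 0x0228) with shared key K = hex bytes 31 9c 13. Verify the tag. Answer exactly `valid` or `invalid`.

valid

Key hex bytes 31 9c 13 is exactly B = 3 bytes: K' = 31 9c 13.
K' ⊕ ipad = 07 aa 25; K' ⊕ opad = 6d c0 4f.
Inner hash: sum = 7+170+37+51+162 = 427 → 01 ab.
Outer hash (recomputed tag): sum = 109+192+79+1+171 = 552 → 02 28.
Recomputed tag = 0228; claimed = 0228 → match.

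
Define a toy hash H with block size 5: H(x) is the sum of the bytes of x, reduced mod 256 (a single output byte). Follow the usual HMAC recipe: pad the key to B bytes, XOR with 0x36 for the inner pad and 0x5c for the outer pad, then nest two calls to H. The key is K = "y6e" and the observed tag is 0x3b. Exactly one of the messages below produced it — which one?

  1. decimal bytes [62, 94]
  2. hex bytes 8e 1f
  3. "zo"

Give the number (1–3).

2

Key "y6e" = 79 36 65 is 3 bytes ≤ B = 5; zero-pad to 5 bytes: K' = 79 36 65 00 00.
K' ⊕ ipad = 4f 00 53 36 36; K' ⊕ opad = 25 6a 39 5c 5c.
m1: inner = H(4f 00 53 36 36 3e 5e) = aa; tag = H(25 6a 39 5c 5c aa) = 2a
m2: inner = H(4f 00 53 36 36 8e 1f) = bb; tag = H(25 6a 39 5c 5c bb) = 3b ← matches
m3: inner = H(4f 00 53 36 36 7a 6f) = f7; tag = H(25 6a 39 5c 5c f7) = 77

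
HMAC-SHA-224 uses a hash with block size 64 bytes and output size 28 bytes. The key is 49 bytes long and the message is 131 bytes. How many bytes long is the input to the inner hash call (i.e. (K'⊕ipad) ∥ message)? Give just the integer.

195

Key is 49 ≤ 64 bytes, zero-padded: |K'| = 64.
Inner input = (K'⊕ipad) ∥ m → 64 + 131 = 195 bytes.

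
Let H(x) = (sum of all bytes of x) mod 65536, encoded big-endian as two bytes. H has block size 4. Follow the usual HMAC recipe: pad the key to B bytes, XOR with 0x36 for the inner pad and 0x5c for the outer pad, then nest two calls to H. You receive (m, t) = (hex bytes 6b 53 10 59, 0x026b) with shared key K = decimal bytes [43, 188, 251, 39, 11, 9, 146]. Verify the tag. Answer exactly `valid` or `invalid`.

Key decimal bytes [43, 188, 251, 39, 11, 9, 146] = 2b bc fb 27 0b 09 92 is 7 bytes > B = 4, so hash it first: H(key) = 02 af, then zero-pad to 4 bytes: K' = 02 af 00 00.
K' ⊕ ipad = 34 99 36 36; K' ⊕ opad = 5e f3 5c 5c.
Inner hash: sum = 52+153+54+54+107+83+16+89 = 608 → 02 60.
Outer hash (recomputed tag): sum = 94+243+92+92+2+96 = 619 → 02 6b.
Recomputed tag = 026b; claimed = 026b → match.

valid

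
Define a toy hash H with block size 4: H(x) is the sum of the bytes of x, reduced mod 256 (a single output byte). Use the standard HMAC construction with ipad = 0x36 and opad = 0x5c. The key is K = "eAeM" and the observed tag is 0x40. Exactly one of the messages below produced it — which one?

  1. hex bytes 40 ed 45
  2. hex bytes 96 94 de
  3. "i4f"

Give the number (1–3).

Key "eAeM" = 65 41 65 4d is exactly B = 4 bytes: K' = 65 41 65 4d.
K' ⊕ ipad = 53 77 53 7b; K' ⊕ opad = 39 1d 39 11.
m1: inner = H(53 77 53 7b 40 ed 45) = 0a; tag = H(39 1d 39 11 0a) = aa
m2: inner = H(53 77 53 7b 96 94 de) = a0; tag = H(39 1d 39 11 a0) = 40 ← matches
m3: inner = H(53 77 53 7b 69 34 66) = 9b; tag = H(39 1d 39 11 9b) = 3b

2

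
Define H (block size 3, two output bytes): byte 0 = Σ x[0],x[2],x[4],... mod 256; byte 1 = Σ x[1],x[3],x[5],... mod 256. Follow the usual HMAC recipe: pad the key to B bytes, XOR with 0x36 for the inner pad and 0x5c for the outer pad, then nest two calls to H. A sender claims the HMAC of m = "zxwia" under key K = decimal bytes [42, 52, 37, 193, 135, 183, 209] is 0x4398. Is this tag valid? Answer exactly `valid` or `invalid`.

Key decimal bytes [42, 52, 37, 193, 135, 183, 209] = 2a 34 25 c1 87 b7 d1 is 7 bytes > B = 3, so hash it first: H(key) = a7 ac, then zero-pad to 3 bytes: K' = a7 ac 00.
K' ⊕ ipad = 91 9a 36; K' ⊕ opad = fb f0 5c.
Inner hash: even-index sum = 424 mod 256 = 168; odd-index sum = 492 mod 256 = 236 → a8 ec.
Outer hash (recomputed tag): even-index sum = 579 mod 256 = 67; odd-index sum = 408 mod 256 = 152 → 43 98.
Recomputed tag = 4398; claimed = 4398 → match.

valid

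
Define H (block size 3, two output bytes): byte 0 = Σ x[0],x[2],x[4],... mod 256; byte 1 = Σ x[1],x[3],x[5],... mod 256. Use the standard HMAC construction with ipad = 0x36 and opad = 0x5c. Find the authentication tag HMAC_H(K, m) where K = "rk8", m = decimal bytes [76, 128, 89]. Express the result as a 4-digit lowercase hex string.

9409

Key "rk8" = 72 6b 38 is exactly B = 3 bytes: K' = 72 6b 38.
K' ⊕ ipad = 44 5d 0e.  K' ⊕ opad = 2e 37 64.
Inner input = (K'⊕ipad) ∥ m = 44 5d 0e ∥ 4c 80 59.
Inner hash: even-index sum = 210 mod 256 = 210; odd-index sum = 258 mod 256 = 2 → d2 02.
Outer input = (K'⊕opad) ∥ inner = 2e 37 64 ∥ d2 02.
Outer hash (tag): even-index sum = 148 mod 256 = 148; odd-index sum = 265 mod 256 = 9 → 94 09.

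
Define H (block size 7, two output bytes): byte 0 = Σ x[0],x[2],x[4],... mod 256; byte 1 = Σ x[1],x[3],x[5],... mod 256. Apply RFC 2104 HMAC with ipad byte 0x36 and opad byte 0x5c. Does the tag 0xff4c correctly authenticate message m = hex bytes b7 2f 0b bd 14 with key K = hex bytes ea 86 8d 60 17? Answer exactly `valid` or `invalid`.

invalid

Key hex bytes ea 86 8d 60 17 is 5 bytes ≤ B = 7; zero-pad to 7 bytes: K' = ea 86 8d 60 17 00 00.
K' ⊕ ipad = dc b0 bb 56 21 36 36; K' ⊕ opad = b6 da d1 3c 4b 5c 5c.
Inner hash: even-index sum = 730 mod 256 = 218; odd-index sum = 530 mod 256 = 18 → da 12.
Outer hash (recomputed tag): even-index sum = 576 mod 256 = 64; odd-index sum = 588 mod 256 = 76 → 40 4c.
Recomputed tag = 404c; claimed = ff4c → mismatch.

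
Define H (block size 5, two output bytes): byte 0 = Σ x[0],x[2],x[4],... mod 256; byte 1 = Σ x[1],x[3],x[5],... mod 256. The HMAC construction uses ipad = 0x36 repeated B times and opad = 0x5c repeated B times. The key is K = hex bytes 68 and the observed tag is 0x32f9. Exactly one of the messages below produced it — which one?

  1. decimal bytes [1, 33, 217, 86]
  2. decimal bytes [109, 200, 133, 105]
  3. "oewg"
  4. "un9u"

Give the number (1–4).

1

Key hex bytes 68 is 1 byte ≤ B = 5; zero-pad to 5 bytes: K' = 68 00 00 00 00.
K' ⊕ ipad = 5e 36 36 36 36; K' ⊕ opad = 34 5c 5c 5c 5c.
m1: inner = H(5e 36 36 36 36 01 21 d9 56) = 41 46; tag = H(34 5c 5c 5c 5c 41 46) = 32f9 ← matches
m2: inner = H(5e 36 36 36 36 6d c8 85 69) = fb 5e; tag = H(34 5c 5c 5c 5c fb 5e) = 4ab3
m3: inner = H(5e 36 36 36 36 6f 65 77 67) = 96 52; tag = H(34 5c 5c 5c 5c 96 52) = 3e4e
m4: inner = H(5e 36 36 36 36 75 6e 39 75) = ad 1a; tag = H(34 5c 5c 5c 5c ad 1a) = 0665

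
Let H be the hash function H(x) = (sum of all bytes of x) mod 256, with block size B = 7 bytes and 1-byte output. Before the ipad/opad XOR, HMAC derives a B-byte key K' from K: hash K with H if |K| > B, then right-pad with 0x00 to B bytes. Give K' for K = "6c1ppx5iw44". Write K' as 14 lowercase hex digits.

|K| = 11 > B = 7, so first hash the key.
H(K): sum = 54+99+49+112+112+120+53+105+119+52+52 = 927; mod 256 = 159 → 9f.
Zero-pad H(K) = 9f to 7 bytes: K' = 9f 00 00 00 00 00 00.

9f000000000000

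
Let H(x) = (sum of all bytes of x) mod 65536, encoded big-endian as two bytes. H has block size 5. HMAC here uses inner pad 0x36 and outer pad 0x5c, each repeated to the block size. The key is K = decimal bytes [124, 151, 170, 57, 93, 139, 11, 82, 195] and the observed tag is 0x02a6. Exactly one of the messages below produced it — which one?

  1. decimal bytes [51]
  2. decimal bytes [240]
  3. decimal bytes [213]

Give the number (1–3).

2

Key decimal bytes [124, 151, 170, 57, 93, 139, 11, 82, 195] = 7c 97 aa 39 5d 8b 0b 52 c3 is 9 bytes > B = 5, so hash it first: H(key) = 03 fe, then zero-pad to 5 bytes: K' = 03 fe 00 00 00.
K' ⊕ ipad = 35 c8 36 36 36; K' ⊕ opad = 5f a2 5c 5c 5c.
m1: inner = H(35 c8 36 36 36 33) = 01 d2; tag = H(5f a2 5c 5c 5c 01 d2) = 02e8
m2: inner = H(35 c8 36 36 36 f0) = 02 8f; tag = H(5f a2 5c 5c 5c 02 8f) = 02a6 ← matches
m3: inner = H(35 c8 36 36 36 d5) = 02 74; tag = H(5f a2 5c 5c 5c 02 74) = 028b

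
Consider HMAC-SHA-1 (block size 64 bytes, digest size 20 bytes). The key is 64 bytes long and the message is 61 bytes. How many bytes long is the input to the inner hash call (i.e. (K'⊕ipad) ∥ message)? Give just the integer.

125

Key is 64 ≤ 64 bytes, zero-padded: |K'| = 64.
Inner input = (K'⊕ipad) ∥ m → 64 + 61 = 125 bytes.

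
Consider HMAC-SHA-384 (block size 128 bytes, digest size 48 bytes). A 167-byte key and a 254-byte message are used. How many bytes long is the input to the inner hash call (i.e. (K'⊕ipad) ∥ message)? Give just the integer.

382

Key is 167 > 128 bytes, so it is hashed to 48 bytes then zero-padded to 128: |K'| = 128.
Inner input = (K'⊕ipad) ∥ m → 128 + 254 = 382 bytes.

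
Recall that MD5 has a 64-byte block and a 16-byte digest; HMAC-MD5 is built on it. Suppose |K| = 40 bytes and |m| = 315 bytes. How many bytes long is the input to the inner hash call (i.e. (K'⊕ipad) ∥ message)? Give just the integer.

379

Key is 40 ≤ 64 bytes, zero-padded: |K'| = 64.
Inner input = (K'⊕ipad) ∥ m → 64 + 315 = 379 bytes.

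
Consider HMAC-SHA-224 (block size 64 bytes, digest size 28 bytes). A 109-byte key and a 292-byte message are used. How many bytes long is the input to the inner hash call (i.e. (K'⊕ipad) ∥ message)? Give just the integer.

Key is 109 > 64 bytes, so it is hashed to 28 bytes then zero-padded to 64: |K'| = 64.
Inner input = (K'⊕ipad) ∥ m → 64 + 292 = 356 bytes.

356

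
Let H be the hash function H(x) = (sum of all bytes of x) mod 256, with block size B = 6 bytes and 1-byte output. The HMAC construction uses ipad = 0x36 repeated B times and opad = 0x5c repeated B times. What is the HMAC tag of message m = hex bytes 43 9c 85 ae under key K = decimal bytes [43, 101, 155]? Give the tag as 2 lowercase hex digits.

Key decimal bytes [43, 101, 155] = 2b 65 9b is 3 bytes ≤ B = 6; zero-pad to 6 bytes: K' = 2b 65 9b 00 00 00.
K' ⊕ ipad = 1d 53 ad 36 36 36.  K' ⊕ opad = 77 39 c7 5c 5c 5c.
Inner input = (K'⊕ipad) ∥ m = 1d 53 ad 36 36 36 ∥ 43 9c 85 ae.
Inner hash: sum = 29+83+173+54+54+54+67+156+133+174 = 977; mod 256 = 209 → d1.
Outer input = (K'⊕opad) ∥ inner = 77 39 c7 5c 5c 5c ∥ d1.
Outer hash (tag): sum = 119+57+199+92+92+92+209 = 860; mod 256 = 92 → 5c.

5c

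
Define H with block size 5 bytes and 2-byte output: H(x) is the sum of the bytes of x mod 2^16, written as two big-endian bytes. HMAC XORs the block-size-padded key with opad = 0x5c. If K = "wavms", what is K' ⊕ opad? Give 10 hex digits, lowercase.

2b3d2a312f

Key "wavms" = 77 61 76 6d 73 is exactly B = 5 bytes: K' = 77 61 76 6d 73.
XOR each byte with 0x5c: 77⊕5c=2b, 61⊕5c=3d, 76⊕5c=2a, 6d⊕5c=31, 73⊕5c=2f.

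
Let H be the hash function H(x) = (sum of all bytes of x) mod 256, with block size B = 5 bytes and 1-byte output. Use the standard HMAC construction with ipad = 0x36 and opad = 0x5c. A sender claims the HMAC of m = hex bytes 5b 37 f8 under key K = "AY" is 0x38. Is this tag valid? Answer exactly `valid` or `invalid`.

invalid

Key "AY" = 41 59 is 2 bytes ≤ B = 5; zero-pad to 5 bytes: K' = 41 59 00 00 00.
K' ⊕ ipad = 77 6f 36 36 36; K' ⊕ opad = 1d 05 5c 5c 5c.
Inner hash: sum = 119+111+54+54+54+91+55+248 = 786; mod 256 = 18 → 12.
Outer hash (recomputed tag): sum = 29+5+92+92+92+18 = 328; mod 256 = 72 → 48.
Recomputed tag = 48; claimed = 38 → mismatch.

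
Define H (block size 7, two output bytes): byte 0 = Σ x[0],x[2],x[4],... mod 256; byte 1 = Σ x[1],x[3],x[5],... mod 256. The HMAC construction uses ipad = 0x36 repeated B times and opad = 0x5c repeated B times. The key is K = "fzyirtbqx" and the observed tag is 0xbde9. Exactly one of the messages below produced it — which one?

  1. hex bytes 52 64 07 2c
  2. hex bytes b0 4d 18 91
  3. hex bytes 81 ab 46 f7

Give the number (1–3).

2

Key "fzyirtbqx" = 66 7a 79 69 72 74 62 71 78 is 9 bytes > B = 7, so hash it first: H(key) = 2b c8, then zero-pad to 7 bytes: K' = 2b c8 00 00 00 00 00.
K' ⊕ ipad = 1d fe 36 36 36 36 36; K' ⊕ opad = 77 94 5c 5c 5c 5c 5c.
m1: inner = H(1d fe 36 36 36 36 36 52 64 07 2c) = 4f c3; tag = H(77 94 5c 5c 5c 5c 5c 4f c3) = 4e9b
m2: inner = H(1d fe 36 36 36 36 36 b0 4d 18 91) = 9d 32; tag = H(77 94 5c 5c 5c 5c 5c 9d 32) = bde9 ← matches
m3: inner = H(1d fe 36 36 36 36 36 81 ab 46 f7) = 61 31; tag = H(77 94 5c 5c 5c 5c 5c 61 31) = bcad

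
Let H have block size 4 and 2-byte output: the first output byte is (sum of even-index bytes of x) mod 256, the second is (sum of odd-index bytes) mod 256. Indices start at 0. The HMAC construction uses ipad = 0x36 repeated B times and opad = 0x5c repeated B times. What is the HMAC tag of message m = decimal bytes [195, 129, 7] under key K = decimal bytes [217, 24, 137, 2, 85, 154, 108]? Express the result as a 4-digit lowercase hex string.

f07d

Key decimal bytes [217, 24, 137, 2, 85, 154, 108] = d9 18 89 02 55 9a 6c is 7 bytes > B = 4, so hash it first: H(key) = 23 b4, then zero-pad to 4 bytes: K' = 23 b4 00 00.
K' ⊕ ipad = 15 82 36 36.  K' ⊕ opad = 7f e8 5c 5c.
Inner input = (K'⊕ipad) ∥ m = 15 82 36 36 ∥ c3 81 07.
Inner hash: even-index sum = 277 mod 256 = 21; odd-index sum = 313 mod 256 = 57 → 15 39.
Outer input = (K'⊕opad) ∥ inner = 7f e8 5c 5c ∥ 15 39.
Outer hash (tag): even-index sum = 240 mod 256 = 240; odd-index sum = 381 mod 256 = 125 → f0 7d.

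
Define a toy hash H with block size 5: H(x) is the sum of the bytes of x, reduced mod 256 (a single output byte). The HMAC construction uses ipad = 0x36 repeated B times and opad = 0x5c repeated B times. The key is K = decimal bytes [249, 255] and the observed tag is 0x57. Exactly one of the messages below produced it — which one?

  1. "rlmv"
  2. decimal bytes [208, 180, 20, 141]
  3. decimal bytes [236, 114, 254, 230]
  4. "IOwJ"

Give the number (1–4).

Key decimal bytes [249, 255] = f9 ff is 2 bytes ≤ B = 5; zero-pad to 5 bytes: K' = f9 ff 00 00 00.
K' ⊕ ipad = cf c9 36 36 36; K' ⊕ opad = a5 a3 5c 5c 5c.
m1: inner = H(cf c9 36 36 36 72 6c 6d 76) = fb; tag = H(a5 a3 5c 5c 5c fb) = 57 ← matches
m2: inner = H(cf c9 36 36 36 d0 b4 14 8d) = 5f; tag = H(a5 a3 5c 5c 5c 5f) = bb
m3: inner = H(cf c9 36 36 36 ec 72 fe e6) = 7c; tag = H(a5 a3 5c 5c 5c 7c) = d8
m4: inner = H(cf c9 36 36 36 49 4f 77 4a) = 93; tag = H(a5 a3 5c 5c 5c 93) = ef

1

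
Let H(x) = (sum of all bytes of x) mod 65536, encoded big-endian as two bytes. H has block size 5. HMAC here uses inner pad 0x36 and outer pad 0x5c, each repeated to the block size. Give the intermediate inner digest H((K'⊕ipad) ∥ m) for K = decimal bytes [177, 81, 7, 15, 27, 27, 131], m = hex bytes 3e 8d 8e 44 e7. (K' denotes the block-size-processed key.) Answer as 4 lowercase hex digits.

0444

Key decimal bytes [177, 81, 7, 15, 27, 27, 131] = b1 51 07 0f 1b 1b 83 is 7 bytes > B = 5, so hash it first: H(key) = 01 d1, then zero-pad to 5 bytes: K' = 01 d1 00 00 00.
K' ⊕ ipad = 37 e7 36 36 36.
Inner input = 37 e7 36 36 36 ∥ 3e 8d 8e 44 e7.
Inner hash: sum = 55+231+54+54+54+62+141+142+68+231 = 1092 → 04 44.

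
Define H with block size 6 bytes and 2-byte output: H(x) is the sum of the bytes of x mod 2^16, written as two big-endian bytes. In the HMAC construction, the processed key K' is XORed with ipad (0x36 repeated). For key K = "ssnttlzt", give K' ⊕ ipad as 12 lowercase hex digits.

35a036363636

Key "ssnttlzt" = 73 73 6e 74 74 6c 7a 74 is 8 bytes > B = 6, so hash it first: H(key) = 03 96, then zero-pad to 6 bytes: K' = 03 96 00 00 00 00.
XOR each byte with 0x36: 03⊕36=35, 96⊕36=a0, 00⊕36=36, 00⊕36=36, 00⊕36=36, 00⊕36=36.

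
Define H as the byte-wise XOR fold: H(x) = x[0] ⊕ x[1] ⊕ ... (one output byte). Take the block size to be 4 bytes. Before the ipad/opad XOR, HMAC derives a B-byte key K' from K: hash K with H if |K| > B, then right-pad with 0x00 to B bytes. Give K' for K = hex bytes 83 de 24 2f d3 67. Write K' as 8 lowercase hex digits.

|K| = 6 > B = 4, so first hash the key.
H(K): XOR 83⊕de⊕24⊕2f⊕d3⊕67 = e2.
Zero-pad H(K) = e2 to 4 bytes: K' = e2 00 00 00.

e2000000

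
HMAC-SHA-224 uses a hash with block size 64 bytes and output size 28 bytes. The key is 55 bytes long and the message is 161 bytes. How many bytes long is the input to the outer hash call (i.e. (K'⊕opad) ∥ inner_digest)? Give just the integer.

92

Key is 55 ≤ 64 bytes, zero-padded: |K'| = 64.
Outer input = (K'⊕opad) ∥ H(inner) → 64 + 28 = 92 bytes.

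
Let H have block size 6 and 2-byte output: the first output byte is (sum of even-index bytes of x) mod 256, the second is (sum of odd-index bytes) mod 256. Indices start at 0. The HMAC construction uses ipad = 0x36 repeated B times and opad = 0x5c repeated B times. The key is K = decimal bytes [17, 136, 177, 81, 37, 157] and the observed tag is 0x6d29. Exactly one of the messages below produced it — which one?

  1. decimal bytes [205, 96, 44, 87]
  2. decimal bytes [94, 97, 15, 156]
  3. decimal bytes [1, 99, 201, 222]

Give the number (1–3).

1

Key decimal bytes [17, 136, 177, 81, 37, 157] = 11 88 b1 51 25 9d is exactly B = 6 bytes: K' = 11 88 b1 51 25 9d.
K' ⊕ ipad = 27 be 87 67 13 ab; K' ⊕ opad = 4d d4 ed 0d 79 c1.
m1: inner = H(27 be 87 67 13 ab cd 60 2c 57) = ba 87; tag = H(4d d4 ed 0d 79 c1 ba 87) = 6d29 ← matches
m2: inner = H(27 be 87 67 13 ab 5e 61 0f 9c) = 2e cd; tag = H(4d d4 ed 0d 79 c1 2e cd) = e16f
m3: inner = H(27 be 87 67 13 ab 01 63 c9 de) = 8b 11; tag = H(4d d4 ed 0d 79 c1 8b 11) = 3eb3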